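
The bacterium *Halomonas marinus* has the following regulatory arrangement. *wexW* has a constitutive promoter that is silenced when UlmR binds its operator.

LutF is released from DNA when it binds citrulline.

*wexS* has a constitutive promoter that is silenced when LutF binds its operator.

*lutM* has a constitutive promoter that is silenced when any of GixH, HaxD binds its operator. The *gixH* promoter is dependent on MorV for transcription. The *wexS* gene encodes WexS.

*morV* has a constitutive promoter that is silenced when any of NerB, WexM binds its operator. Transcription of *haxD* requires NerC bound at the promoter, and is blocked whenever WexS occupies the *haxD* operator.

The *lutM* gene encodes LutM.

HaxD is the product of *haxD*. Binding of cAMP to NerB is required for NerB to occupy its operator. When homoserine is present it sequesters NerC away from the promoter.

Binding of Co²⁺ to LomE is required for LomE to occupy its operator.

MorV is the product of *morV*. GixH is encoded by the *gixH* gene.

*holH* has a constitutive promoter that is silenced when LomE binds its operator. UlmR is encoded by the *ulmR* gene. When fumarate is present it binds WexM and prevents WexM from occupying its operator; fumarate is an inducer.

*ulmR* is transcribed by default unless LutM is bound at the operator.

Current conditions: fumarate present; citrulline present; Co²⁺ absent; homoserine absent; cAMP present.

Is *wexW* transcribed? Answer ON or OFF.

cAMP is present, so NerB is active.
Fumarate is present, so WexM is inactive.
With repressor NerB bound, *morV* is not transcribed.
So MorV is not produced.
Required activator MorV is absent, so *gixH* is not transcribed.
So GixH is not produced.
Citrulline is present, so LutF is inactive.
With no repressor bound, *wexS* is transcribed.
So WexS is produced and active.
Homoserine is absent, so NerC is active.
With repressor WexS bound, *haxD* is not transcribed.
So HaxD is not produced.
With no repressor bound, *lutM* is transcribed.
So LutM is produced and active.
With repressor LutM bound, *ulmR* is not transcribed.
So UlmR is not produced.
With no repressor bound, *wexW* is transcribed.

ON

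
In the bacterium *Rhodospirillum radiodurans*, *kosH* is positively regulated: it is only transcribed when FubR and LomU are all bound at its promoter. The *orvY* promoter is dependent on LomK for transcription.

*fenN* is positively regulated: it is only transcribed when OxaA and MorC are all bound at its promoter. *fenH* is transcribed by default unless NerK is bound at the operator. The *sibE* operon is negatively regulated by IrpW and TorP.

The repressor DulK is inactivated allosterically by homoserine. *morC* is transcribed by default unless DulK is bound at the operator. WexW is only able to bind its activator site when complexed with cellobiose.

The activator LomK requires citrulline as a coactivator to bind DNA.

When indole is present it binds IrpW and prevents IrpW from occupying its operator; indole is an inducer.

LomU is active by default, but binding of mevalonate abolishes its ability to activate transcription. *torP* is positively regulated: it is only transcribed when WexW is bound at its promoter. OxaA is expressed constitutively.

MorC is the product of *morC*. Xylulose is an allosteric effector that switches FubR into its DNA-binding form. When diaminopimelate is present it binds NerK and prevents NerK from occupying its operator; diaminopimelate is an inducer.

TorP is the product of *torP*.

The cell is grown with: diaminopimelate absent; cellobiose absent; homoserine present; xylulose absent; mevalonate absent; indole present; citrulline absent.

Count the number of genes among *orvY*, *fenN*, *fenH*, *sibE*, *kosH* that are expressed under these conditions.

2

Citrulline is absent, so LomK is inactive.
Required activator LomK is absent, so *orvY* is not transcribed.
→ *orvY* is OFF.
OxaA is produced constitutively and is active.
Homoserine is present, so DulK is inactive.
With no repressor bound, *morC* is transcribed.
So MorC is produced and active.
No repressor is bound and OxaA and MorC are active, so *fenN* is transcribed.
→ *fenN* is ON.
Diaminopimelate is absent, so NerK is active.
With repressor NerK bound, *fenH* is not transcribed.
→ *fenH* is OFF.
Indole is present, so IrpW is inactive.
Cellobiose is absent, so WexW is inactive.
Required activator WexW is absent, so *torP* is not transcribed.
So TorP is not produced.
With no repressor bound, *sibE* is transcribed.
→ *sibE* is ON.
Xylulose is absent, so FubR is inactive.
Mevalonate is absent, so LomU is active.
Required activator FubR is absent, so *kosH* is not transcribed.
→ *kosH* is OFF.
2 of the 5 genes are transcribed.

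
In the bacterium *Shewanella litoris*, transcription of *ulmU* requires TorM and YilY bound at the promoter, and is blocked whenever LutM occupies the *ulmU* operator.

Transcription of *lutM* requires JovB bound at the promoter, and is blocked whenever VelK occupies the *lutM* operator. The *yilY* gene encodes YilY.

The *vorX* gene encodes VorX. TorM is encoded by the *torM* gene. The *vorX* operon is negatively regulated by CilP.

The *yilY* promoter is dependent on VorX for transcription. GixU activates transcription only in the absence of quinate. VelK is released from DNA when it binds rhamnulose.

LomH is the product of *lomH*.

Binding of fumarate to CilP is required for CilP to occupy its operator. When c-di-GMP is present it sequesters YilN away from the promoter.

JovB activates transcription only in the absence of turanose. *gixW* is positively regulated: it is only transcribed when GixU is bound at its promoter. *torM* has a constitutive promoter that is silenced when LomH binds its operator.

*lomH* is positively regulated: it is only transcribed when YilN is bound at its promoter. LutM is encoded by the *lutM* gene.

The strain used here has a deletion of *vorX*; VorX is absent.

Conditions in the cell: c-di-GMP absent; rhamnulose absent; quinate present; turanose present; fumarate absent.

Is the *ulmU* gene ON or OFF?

OFF

c-di-GMP is absent, so YilN is active.
No repressor is bound and YilN is active, so *lomH* is transcribed.
So LomH is produced and active.
With repressor LomH bound, *torM* is not transcribed.
So TorM is not produced.
VorX is non-functional in this strain, so it has no effect.
Required activator VorX is absent, so *yilY* is not transcribed.
So YilY is not produced.
Turanose is present, so JovB is inactive.
Rhamnulose is absent, so VelK is active.
With repressor VelK bound, *lutM* is not transcribed.
So LutM is not produced.
Required activator TorM is absent, so *ulmU* is not transcribed.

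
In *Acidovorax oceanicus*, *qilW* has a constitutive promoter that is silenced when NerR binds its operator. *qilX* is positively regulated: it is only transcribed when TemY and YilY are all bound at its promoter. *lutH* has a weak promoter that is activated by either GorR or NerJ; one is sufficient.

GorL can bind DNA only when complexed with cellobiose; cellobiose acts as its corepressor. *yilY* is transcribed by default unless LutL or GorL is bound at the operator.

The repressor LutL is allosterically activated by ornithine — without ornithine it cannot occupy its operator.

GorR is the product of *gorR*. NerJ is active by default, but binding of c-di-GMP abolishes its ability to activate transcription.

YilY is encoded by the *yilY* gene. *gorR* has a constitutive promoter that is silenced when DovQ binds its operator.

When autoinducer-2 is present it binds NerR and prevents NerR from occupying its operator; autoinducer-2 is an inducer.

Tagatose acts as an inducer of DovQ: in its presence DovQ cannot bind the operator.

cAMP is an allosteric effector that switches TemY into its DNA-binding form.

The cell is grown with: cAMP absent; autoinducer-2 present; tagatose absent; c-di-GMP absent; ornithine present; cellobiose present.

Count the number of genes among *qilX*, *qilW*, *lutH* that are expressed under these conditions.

2

cAMP is absent, so TemY is inactive.
Ornithine is present, so LutL is active.
Cellobiose is present, so GorL is active.
With repressor LutL bound, *yilY* is not transcribed.
So YilY is not produced.
Required activator TemY is absent, so *qilX* is not transcribed.
→ *qilX* is OFF.
Autoinducer-2 is present, so NerR is inactive.
With no repressor bound, *qilW* is transcribed.
→ *qilW* is ON.
Tagatose is absent, so DovQ is active.
With repressor DovQ bound, *gorR* is not transcribed.
So GorR is not produced.
c-di-GMP is absent, so NerJ is active.
Activator NerJ is present, so *lutH* is transcribed.
→ *lutH* is ON.
2 of the 3 genes are transcribed.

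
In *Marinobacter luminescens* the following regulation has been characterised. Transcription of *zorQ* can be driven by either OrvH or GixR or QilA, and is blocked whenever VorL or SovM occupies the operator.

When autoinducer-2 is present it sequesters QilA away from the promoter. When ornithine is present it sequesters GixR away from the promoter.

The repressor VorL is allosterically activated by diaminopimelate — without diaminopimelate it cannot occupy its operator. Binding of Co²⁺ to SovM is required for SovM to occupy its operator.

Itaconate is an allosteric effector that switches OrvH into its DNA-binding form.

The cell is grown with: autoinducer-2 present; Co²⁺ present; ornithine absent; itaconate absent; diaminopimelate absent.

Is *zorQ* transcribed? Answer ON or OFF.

Itaconate is absent, so OrvH is inactive.
Ornithine is absent, so GixR is active.
Diaminopimelate is absent, so VorL is inactive.
Autoinducer-2 is present, so QilA is inactive.
Co²⁺ is present, so SovM is active.
With repressor SovM bound, *zorQ* is not transcribed.

OFF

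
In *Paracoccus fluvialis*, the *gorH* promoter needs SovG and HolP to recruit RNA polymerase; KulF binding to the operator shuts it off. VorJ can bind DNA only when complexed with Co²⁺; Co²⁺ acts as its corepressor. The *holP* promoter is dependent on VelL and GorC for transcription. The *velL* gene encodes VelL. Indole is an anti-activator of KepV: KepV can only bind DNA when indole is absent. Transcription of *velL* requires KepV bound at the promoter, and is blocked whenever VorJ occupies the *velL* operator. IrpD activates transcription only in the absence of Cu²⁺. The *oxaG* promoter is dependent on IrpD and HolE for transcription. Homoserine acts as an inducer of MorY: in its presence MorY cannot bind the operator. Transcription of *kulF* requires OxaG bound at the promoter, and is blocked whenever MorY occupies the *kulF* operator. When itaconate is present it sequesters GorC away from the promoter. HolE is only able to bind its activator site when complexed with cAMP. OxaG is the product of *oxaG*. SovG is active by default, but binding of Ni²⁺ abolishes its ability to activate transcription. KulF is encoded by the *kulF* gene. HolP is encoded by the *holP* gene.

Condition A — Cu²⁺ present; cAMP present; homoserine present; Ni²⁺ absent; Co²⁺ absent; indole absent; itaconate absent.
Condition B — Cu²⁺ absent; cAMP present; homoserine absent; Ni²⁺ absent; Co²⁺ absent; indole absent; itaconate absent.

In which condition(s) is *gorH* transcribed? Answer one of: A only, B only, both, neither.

Condition A:
Cu²⁺ is present, so IrpD is inactive.
cAMP is present, so HolE is active.
Required activator IrpD is absent, so *oxaG* is not transcribed.
So OxaG is not produced.
Homoserine is present, so MorY is inactive.
Required activator OxaG is absent, so *kulF* is not transcribed.
So KulF is not produced.
Ni²⁺ is absent, so SovG is active.
Co²⁺ is absent, so VorJ is inactive.
Indole is absent, so KepV is active.
No repressor is bound and KepV is active, so *velL* is transcribed.
So VelL is produced and active.
Itaconate is absent, so GorC is active.
No repressor is bound and VelL and GorC are active, so *holP* is transcribed.
So HolP is produced and active.
No repressor is bound and SovG and HolP are active, so *gorH* is transcribed.
→ *gorH* is ON in A.
Condition B:
Cu²⁺ is absent, so IrpD is active.
cAMP is present, so HolE is active.
No repressor is bound and IrpD and HolE are active, so *oxaG* is transcribed.
So OxaG is produced and active.
Homoserine is absent, so MorY is active.
With repressor MorY bound, *kulF* is not transcribed.
So KulF is not produced.
Ni²⁺ is absent, so SovG is active.
Co²⁺ is absent, so VorJ is inactive.
Indole is absent, so KepV is active.
No repressor is bound and KepV is active, so *velL* is transcribed.
So VelL is produced and active.
Itaconate is absent, so GorC is active.
No repressor is bound and VelL and GorC are active, so *holP* is transcribed.
So HolP is produced and active.
No repressor is bound and SovG and HolP are active, so *gorH* is transcribed.
→ *gorH* is ON in B.

both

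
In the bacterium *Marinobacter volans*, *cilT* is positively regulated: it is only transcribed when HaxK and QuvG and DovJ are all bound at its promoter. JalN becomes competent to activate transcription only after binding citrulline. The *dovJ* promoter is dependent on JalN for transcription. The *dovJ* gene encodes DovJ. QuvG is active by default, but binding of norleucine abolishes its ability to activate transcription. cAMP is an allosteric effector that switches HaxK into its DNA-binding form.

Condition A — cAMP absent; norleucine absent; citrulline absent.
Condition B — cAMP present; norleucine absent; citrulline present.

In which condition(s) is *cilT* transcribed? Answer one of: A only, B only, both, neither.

Condition A:
cAMP is absent, so HaxK is inactive.
Norleucine is absent, so QuvG is active.
Citrulline is absent, so JalN is inactive.
Required activator JalN is absent, so *dovJ* is not transcribed.
So DovJ is not produced.
Required activator HaxK is absent, so *cilT* is not transcribed.
→ *cilT* is OFF in A.
Condition B:
cAMP is present, so HaxK is active.
Norleucine is absent, so QuvG is active.
Citrulline is present, so JalN is active.
No repressor is bound and JalN is active, so *dovJ* is transcribed.
So DovJ is produced and active.
No repressor is bound and HaxK and QuvG and DovJ are active, so *cilT* is transcribed.
→ *cilT* is ON in B.

B only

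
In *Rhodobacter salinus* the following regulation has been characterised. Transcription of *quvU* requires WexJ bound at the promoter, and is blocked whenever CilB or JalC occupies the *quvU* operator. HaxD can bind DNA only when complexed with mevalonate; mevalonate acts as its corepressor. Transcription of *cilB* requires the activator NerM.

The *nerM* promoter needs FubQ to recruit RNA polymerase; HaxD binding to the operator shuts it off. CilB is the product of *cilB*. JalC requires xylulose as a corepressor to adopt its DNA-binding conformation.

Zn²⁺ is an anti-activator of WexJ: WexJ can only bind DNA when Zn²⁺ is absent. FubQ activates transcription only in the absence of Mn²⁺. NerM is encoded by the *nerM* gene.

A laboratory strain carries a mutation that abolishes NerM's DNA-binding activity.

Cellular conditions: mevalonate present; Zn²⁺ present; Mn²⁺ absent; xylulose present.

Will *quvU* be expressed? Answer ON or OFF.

OFF

NerM is non-functional in this strain, so it has no effect.
Required activator NerM is absent, so *cilB* is not transcribed.
So CilB is not produced.
Zn²⁺ is present, so WexJ is inactive.
Xylulose is present, so JalC is active.
With repressor JalC bound, *quvU* is not transcribed.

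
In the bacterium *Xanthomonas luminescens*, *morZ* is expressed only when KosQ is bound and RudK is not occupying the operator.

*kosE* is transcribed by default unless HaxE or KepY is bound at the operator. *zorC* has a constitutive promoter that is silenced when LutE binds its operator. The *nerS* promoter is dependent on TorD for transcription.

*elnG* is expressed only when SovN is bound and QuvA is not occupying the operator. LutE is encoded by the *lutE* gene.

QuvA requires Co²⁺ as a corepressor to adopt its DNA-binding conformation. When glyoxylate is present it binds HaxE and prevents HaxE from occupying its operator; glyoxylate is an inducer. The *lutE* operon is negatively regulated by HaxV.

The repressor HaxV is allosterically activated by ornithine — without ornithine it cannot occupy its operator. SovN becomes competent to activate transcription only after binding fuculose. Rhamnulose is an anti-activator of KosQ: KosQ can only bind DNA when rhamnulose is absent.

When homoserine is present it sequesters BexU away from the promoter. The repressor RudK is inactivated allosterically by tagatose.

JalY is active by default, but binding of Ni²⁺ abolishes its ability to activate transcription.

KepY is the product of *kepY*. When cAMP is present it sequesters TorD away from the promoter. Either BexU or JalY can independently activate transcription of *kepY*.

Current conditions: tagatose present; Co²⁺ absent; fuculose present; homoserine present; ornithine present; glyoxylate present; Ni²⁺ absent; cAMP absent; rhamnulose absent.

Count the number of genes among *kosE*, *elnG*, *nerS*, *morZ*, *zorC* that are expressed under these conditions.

Glyoxylate is present, so HaxE is inactive.
Homoserine is present, so BexU is inactive.
Ni²⁺ is absent, so JalY is active.
Activator JalY is present, so *kepY* is transcribed.
So KepY is produced and active.
With repressor KepY bound, *kosE* is not transcribed.
→ *kosE* is OFF.
Co²⁺ is absent, so QuvA is inactive.
Fuculose is present, so SovN is active.
No repressor is bound and SovN is active, so *elnG* is transcribed.
→ *elnG* is ON.
cAMP is absent, so TorD is active.
No repressor is bound and TorD is active, so *nerS* is transcribed.
→ *nerS* is ON.
Rhamnulose is absent, so KosQ is active.
Tagatose is present, so RudK is inactive.
No repressor is bound and KosQ is active, so *morZ* is transcribed.
→ *morZ* is ON.
Ornithine is present, so HaxV is active.
With repressor HaxV bound, *lutE* is not transcribed.
So LutE is not produced.
With no repressor bound, *zorC* is transcribed.
→ *zorC* is ON.
4 of the 5 genes are transcribed.

4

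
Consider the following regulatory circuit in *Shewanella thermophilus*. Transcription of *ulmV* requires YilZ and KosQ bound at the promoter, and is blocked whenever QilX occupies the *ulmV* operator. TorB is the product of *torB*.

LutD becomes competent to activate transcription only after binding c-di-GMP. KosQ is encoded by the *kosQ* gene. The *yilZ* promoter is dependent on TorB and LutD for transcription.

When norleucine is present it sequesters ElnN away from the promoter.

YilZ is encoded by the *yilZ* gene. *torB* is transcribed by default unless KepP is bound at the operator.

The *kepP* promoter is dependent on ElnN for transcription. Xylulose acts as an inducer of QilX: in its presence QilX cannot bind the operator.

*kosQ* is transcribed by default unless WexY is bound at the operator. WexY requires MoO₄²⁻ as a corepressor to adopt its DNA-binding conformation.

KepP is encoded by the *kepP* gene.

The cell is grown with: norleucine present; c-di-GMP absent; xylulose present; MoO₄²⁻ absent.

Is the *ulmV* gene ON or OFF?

Norleucine is present, so ElnN is inactive.
Required activator ElnN is absent, so *kepP* is not transcribed.
So KepP is not produced.
With no repressor bound, *torB* is transcribed.
So TorB is produced and active.
c-di-GMP is absent, so LutD is inactive.
Required activator LutD is absent, so *yilZ* is not transcribed.
So YilZ is not produced.
Xylulose is present, so QilX is inactive.
MoO₄²⁻ is absent, so WexY is inactive.
With no repressor bound, *kosQ* is transcribed.
So KosQ is produced and active.
Required activator YilZ is absent, so *ulmV* is not transcribed.

OFF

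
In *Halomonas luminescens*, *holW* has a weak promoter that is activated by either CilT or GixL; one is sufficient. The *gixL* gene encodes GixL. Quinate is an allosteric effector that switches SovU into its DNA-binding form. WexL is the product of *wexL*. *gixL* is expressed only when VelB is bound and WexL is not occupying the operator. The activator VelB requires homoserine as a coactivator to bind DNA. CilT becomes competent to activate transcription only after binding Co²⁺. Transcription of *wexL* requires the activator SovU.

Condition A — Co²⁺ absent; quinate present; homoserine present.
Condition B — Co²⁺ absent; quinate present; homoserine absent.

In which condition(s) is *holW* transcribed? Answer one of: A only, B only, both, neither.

neither

Condition A:
Co²⁺ is absent, so CilT is inactive.
Quinate is present, so SovU is active.
No repressor is bound and SovU is active, so *wexL* is transcribed.
So WexL is produced and active.
Homoserine is present, so VelB is active.
With repressor WexL bound, *gixL* is not transcribed.
So GixL is not produced.
No activator is available at the *holW* promoter, so *holW* is not transcribed.
→ *holW* is OFF in A.
Condition B:
Co²⁺ is absent, so CilT is inactive.
Quinate is present, so SovU is active.
No repressor is bound and SovU is active, so *wexL* is transcribed.
So WexL is produced and active.
Homoserine is absent, so VelB is inactive.
With repressor WexL bound, *gixL* is not transcribed.
So GixL is not produced.
No activator is available at the *holW* promoter, so *holW* is not transcribed.
→ *holW* is OFF in B.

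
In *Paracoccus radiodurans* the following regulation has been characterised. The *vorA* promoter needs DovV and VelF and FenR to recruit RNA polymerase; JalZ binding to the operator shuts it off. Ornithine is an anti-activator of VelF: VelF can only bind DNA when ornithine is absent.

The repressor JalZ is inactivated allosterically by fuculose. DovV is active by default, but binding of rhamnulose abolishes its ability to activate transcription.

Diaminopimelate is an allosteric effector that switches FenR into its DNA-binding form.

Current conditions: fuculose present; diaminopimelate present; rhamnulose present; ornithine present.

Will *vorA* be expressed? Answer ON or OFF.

Rhamnulose is present, so DovV is inactive.
Ornithine is present, so VelF is inactive.
Fuculose is present, so JalZ is inactive.
Diaminopimelate is present, so FenR is active.
Required activator DovV is absent, so *vorA* is not transcribed.

OFF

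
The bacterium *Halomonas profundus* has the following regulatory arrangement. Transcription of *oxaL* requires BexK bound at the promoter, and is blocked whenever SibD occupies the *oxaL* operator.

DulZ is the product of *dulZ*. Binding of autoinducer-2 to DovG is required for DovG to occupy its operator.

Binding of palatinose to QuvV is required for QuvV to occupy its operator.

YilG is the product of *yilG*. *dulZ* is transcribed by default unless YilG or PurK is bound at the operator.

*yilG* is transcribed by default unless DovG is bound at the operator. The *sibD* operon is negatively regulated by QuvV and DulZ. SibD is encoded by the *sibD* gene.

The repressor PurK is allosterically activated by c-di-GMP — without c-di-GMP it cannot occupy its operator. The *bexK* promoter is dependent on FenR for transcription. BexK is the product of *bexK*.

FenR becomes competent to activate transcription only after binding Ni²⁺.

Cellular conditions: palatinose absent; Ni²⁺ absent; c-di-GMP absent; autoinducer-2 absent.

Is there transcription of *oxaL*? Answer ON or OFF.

OFF

Ni²⁺ is absent, so FenR is inactive.
Required activator FenR is absent, so *bexK* is not transcribed.
So BexK is not produced.
Palatinose is absent, so QuvV is inactive.
Autoinducer-2 is absent, so DovG is inactive.
With no repressor bound, *yilG* is transcribed.
So YilG is produced and active.
c-di-GMP is absent, so PurK is inactive.
With repressor YilG bound, *dulZ* is not transcribed.
So DulZ is not produced.
With no repressor bound, *sibD* is transcribed.
So SibD is produced and active.
With repressor SibD bound, *oxaL* is not transcribed.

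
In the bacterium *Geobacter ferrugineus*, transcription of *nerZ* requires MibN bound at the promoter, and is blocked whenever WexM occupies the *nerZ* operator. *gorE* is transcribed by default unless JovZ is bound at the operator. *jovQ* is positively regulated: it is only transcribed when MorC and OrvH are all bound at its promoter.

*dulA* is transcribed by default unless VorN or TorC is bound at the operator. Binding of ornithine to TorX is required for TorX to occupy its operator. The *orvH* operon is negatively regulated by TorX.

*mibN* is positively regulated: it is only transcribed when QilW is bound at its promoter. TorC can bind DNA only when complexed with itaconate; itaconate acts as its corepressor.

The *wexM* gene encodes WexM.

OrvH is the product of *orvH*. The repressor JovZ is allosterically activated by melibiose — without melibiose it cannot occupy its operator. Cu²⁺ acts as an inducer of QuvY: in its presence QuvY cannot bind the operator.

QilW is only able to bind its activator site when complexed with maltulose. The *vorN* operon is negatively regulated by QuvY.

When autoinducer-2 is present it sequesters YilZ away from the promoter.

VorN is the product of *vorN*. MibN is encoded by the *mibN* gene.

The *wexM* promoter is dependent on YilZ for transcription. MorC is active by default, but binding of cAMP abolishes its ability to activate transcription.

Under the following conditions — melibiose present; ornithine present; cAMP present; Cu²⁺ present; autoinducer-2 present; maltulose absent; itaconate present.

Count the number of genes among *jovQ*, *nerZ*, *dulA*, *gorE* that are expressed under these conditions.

0

cAMP is present, so MorC is inactive.
Ornithine is present, so TorX is active.
With repressor TorX bound, *orvH* is not transcribed.
So OrvH is not produced.
Required activator MorC is absent, so *jovQ* is not transcribed.
→ *jovQ* is OFF.
Maltulose is absent, so QilW is inactive.
Required activator QilW is absent, so *mibN* is not transcribed.
So MibN is not produced.
Autoinducer-2 is present, so YilZ is inactive.
Required activator YilZ is absent, so *wexM* is not transcribed.
So WexM is not produced.
Required activator MibN is absent, so *nerZ* is not transcribed.
→ *nerZ* is OFF.
Cu²⁺ is present, so QuvY is inactive.
With no repressor bound, *vorN* is transcribed.
So VorN is produced and active.
Itaconate is present, so TorC is active.
With repressor VorN bound, *dulA* is not transcribed.
→ *dulA* is OFF.
Melibiose is present, so JovZ is active.
With repressor JovZ bound, *gorE* is not transcribed.
→ *gorE* is OFF.
0 of the 4 genes are transcribed.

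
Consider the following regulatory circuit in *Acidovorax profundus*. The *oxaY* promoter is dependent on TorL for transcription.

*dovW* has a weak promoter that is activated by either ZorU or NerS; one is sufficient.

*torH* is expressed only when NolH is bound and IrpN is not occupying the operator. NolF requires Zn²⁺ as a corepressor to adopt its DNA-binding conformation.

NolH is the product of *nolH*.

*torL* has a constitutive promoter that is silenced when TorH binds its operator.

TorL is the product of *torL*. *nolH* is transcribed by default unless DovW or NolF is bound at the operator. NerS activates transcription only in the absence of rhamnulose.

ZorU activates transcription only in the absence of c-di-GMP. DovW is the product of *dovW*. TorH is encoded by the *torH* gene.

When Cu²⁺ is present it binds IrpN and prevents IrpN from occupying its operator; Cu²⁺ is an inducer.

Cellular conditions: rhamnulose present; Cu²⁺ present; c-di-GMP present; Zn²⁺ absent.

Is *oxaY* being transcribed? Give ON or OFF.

OFF

c-di-GMP is present, so ZorU is inactive.
Rhamnulose is present, so NerS is inactive.
No activator is available at the *dovW* promoter, so *dovW* is not transcribed.
So DovW is not produced.
Zn²⁺ is absent, so NolF is inactive.
With no repressor bound, *nolH* is transcribed.
So NolH is produced and active.
Cu²⁺ is present, so IrpN is inactive.
No repressor is bound and NolH is active, so *torH* is transcribed.
So TorH is produced and active.
With repressor TorH bound, *torL* is not transcribed.
So TorL is not produced.
Required activator TorL is absent, so *oxaY* is not transcribed.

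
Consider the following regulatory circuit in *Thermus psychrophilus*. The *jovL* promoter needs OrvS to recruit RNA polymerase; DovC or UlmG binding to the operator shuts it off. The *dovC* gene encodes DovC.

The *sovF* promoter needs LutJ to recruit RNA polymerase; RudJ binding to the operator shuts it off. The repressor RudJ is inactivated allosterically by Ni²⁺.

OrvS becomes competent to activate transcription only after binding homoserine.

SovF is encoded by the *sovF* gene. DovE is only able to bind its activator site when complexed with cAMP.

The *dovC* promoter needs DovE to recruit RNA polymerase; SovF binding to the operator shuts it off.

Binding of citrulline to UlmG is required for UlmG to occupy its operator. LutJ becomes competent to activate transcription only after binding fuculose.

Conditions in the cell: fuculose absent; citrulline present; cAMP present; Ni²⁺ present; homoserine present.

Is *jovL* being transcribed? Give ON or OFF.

cAMP is present, so DovE is active.
Ni²⁺ is present, so RudJ is inactive.
Fuculose is absent, so LutJ is inactive.
Required activator LutJ is absent, so *sovF* is not transcribed.
So SovF is not produced.
No repressor is bound and DovE is active, so *dovC* is transcribed.
So DovC is produced and active.
Homoserine is present, so OrvS is active.
Citrulline is present, so UlmG is active.
With repressor DovC bound, *jovL* is not transcribed.

OFF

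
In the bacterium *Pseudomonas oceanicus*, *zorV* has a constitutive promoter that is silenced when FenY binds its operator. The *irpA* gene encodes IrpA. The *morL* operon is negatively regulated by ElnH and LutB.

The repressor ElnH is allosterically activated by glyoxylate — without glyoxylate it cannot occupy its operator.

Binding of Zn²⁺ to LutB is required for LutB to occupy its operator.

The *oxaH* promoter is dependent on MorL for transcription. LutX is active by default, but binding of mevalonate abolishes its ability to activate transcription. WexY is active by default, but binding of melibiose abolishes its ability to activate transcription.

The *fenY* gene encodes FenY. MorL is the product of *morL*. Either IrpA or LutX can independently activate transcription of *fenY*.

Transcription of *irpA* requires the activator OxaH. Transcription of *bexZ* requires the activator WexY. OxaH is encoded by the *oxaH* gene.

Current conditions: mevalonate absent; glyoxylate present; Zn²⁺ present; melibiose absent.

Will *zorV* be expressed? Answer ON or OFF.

OFF

Glyoxylate is present, so ElnH is active.
Zn²⁺ is present, so LutB is active.
With repressor ElnH bound, *morL* is not transcribed.
So MorL is not produced.
Required activator MorL is absent, so *oxaH* is not transcribed.
So OxaH is not produced.
Required activator OxaH is absent, so *irpA* is not transcribed.
So IrpA is not produced.
Mevalonate is absent, so LutX is active.
Activator LutX is present, so *fenY* is transcribed.
So FenY is produced and active.
With repressor FenY bound, *zorV* is not transcribed.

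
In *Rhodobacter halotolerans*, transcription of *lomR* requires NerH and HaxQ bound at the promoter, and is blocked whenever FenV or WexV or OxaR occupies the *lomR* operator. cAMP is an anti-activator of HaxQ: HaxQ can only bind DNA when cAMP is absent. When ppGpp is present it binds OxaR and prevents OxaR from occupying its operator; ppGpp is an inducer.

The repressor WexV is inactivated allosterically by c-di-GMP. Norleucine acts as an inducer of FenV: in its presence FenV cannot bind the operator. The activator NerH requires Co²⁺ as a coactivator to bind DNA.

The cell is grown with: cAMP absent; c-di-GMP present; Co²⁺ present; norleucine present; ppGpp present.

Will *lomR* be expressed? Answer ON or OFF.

ON

Co²⁺ is present, so NerH is active.
Norleucine is present, so FenV is inactive.
c-di-GMP is present, so WexV is inactive.
cAMP is absent, so HaxQ is active.
ppGpp is present, so OxaR is inactive.
No repressor is bound and NerH and HaxQ are active, so *lomR* is transcribed.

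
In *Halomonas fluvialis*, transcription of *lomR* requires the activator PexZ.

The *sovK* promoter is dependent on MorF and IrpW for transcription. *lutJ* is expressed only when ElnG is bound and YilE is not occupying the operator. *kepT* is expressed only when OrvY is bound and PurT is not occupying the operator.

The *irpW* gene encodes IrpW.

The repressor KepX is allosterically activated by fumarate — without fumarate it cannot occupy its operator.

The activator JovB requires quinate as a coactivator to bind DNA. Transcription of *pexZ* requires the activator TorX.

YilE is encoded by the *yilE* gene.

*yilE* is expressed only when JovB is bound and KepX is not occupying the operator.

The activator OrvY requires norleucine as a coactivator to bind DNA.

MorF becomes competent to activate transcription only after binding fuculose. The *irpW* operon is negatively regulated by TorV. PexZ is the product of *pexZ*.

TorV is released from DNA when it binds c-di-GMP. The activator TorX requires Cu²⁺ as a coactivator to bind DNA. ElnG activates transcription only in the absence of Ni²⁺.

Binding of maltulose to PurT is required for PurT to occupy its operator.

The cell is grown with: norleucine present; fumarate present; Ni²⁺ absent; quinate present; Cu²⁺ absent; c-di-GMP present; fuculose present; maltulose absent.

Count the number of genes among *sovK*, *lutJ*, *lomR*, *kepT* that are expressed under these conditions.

Fuculose is present, so MorF is active.
c-di-GMP is present, so TorV is inactive.
With no repressor bound, *irpW* is transcribed.
So IrpW is produced and active.
No repressor is bound and MorF and IrpW are active, so *sovK* is transcribed.
→ *sovK* is ON.
Quinate is present, so JovB is active.
Fumarate is present, so KepX is active.
With repressor KepX bound, *yilE* is not transcribed.
So YilE is not produced.
Ni²⁺ is absent, so ElnG is active.
No repressor is bound and ElnG is active, so *lutJ* is transcribed.
→ *lutJ* is ON.
Cu²⁺ is absent, so TorX is inactive.
Required activator TorX is absent, so *pexZ* is not transcribed.
So PexZ is not produced.
Required activator PexZ is absent, so *lomR* is not transcribed.
→ *lomR* is OFF.
Maltulose is absent, so PurT is inactive.
Norleucine is present, so OrvY is active.
No repressor is bound and OrvY is active, so *kepT* is transcribed.
→ *kepT* is ON.
3 of the 4 genes are transcribed.

3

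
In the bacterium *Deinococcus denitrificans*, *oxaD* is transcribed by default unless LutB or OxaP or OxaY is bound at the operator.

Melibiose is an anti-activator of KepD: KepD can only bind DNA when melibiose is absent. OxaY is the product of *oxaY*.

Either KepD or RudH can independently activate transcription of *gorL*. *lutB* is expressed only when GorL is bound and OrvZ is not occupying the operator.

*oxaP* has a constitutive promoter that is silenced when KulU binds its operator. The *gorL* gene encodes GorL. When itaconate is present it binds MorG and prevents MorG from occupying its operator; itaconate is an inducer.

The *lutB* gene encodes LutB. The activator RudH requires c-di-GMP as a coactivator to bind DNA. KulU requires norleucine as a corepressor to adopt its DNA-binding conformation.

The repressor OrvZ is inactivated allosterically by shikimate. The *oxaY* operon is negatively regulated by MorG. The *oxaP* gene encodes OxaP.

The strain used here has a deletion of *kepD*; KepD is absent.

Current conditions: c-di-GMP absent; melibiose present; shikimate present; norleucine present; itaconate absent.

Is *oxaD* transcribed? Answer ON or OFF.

ON

Shikimate is present, so OrvZ is inactive.
KepD is non-functional in this strain, so it has no effect.
c-di-GMP is absent, so RudH is inactive.
No activator is available at the *gorL* promoter, so *gorL* is not transcribed.
So GorL is not produced.
Required activator GorL is absent, so *lutB* is not transcribed.
So LutB is not produced.
Norleucine is present, so KulU is active.
With repressor KulU bound, *oxaP* is not transcribed.
So OxaP is not produced.
Itaconate is absent, so MorG is active.
With repressor MorG bound, *oxaY* is not transcribed.
So OxaY is not produced.
With no repressor bound, *oxaD* is transcribed.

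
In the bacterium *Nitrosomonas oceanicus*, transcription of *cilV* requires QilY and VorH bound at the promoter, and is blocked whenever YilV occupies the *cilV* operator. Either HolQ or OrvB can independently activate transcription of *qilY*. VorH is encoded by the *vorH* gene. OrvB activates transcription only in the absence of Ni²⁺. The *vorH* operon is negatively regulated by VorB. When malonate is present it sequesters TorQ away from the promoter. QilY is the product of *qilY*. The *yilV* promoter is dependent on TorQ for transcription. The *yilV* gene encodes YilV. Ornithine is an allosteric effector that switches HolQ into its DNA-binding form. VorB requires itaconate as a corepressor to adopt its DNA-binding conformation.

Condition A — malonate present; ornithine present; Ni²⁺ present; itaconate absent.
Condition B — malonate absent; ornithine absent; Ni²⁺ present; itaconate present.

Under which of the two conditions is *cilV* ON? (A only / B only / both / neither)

A only

Condition A:
Malonate is present, so TorQ is inactive.
Required activator TorQ is absent, so *yilV* is not transcribed.
So YilV is not produced.
Ornithine is present, so HolQ is active.
Ni²⁺ is present, so OrvB is inactive.
Activator HolQ is present, so *qilY* is transcribed.
So QilY is produced and active.
Itaconate is absent, so VorB is inactive.
With no repressor bound, *vorH* is transcribed.
So VorH is produced and active.
No repressor is bound and QilY and VorH are active, so *cilV* is transcribed.
→ *cilV* is ON in A.
Condition B:
Malonate is absent, so TorQ is active.
No repressor is bound and TorQ is active, so *yilV* is transcribed.
So YilV is produced and active.
Ornithine is absent, so HolQ is inactive.
Ni²⁺ is present, so OrvB is inactive.
No activator is available at the *qilY* promoter, so *qilY* is not transcribed.
So QilY is not produced.
Itaconate is present, so VorB is active.
With repressor VorB bound, *vorH* is not transcribed.
So VorH is not produced.
With repressor YilV bound, *cilV* is not transcribed.
→ *cilV* is OFF in B.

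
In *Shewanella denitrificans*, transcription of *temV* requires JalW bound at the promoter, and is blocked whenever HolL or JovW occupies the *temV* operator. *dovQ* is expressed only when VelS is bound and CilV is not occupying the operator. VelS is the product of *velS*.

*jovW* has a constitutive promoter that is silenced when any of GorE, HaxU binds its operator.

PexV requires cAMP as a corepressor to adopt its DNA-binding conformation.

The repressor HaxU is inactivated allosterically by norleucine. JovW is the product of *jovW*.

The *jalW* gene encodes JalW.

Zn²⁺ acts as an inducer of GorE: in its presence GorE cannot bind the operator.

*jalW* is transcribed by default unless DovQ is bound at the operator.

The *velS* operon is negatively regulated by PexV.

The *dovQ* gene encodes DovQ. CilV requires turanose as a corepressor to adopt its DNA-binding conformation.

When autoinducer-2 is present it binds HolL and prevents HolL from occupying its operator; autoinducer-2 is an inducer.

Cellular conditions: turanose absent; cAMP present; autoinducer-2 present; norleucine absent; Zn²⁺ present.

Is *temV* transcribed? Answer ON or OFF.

ON

Autoinducer-2 is present, so HolL is inactive.
Turanose is absent, so CilV is inactive.
cAMP is present, so PexV is active.
With repressor PexV bound, *velS* is not transcribed.
So VelS is not produced.
Required activator VelS is absent, so *dovQ* is not transcribed.
So DovQ is not produced.
With no repressor bound, *jalW* is transcribed.
So JalW is produced and active.
Zn²⁺ is present, so GorE is inactive.
Norleucine is absent, so HaxU is active.
With repressor HaxU bound, *jovW* is not transcribed.
So JovW is not produced.
No repressor is bound and JalW is active, so *temV* is transcribed.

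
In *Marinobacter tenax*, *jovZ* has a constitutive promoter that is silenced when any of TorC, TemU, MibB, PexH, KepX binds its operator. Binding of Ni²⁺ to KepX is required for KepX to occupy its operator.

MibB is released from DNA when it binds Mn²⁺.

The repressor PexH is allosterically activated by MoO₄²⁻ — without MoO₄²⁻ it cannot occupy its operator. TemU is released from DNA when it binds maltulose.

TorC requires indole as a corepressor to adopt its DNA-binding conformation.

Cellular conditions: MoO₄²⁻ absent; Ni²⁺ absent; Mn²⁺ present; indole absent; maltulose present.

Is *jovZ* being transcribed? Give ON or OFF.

ON

Indole is absent, so TorC is inactive.
Maltulose is present, so TemU is inactive.
Mn²⁺ is present, so MibB is inactive.
MoO₄²⁻ is absent, so PexH is inactive.
Ni²⁺ is absent, so KepX is inactive.
With no repressor bound, *jovZ* is transcribed.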